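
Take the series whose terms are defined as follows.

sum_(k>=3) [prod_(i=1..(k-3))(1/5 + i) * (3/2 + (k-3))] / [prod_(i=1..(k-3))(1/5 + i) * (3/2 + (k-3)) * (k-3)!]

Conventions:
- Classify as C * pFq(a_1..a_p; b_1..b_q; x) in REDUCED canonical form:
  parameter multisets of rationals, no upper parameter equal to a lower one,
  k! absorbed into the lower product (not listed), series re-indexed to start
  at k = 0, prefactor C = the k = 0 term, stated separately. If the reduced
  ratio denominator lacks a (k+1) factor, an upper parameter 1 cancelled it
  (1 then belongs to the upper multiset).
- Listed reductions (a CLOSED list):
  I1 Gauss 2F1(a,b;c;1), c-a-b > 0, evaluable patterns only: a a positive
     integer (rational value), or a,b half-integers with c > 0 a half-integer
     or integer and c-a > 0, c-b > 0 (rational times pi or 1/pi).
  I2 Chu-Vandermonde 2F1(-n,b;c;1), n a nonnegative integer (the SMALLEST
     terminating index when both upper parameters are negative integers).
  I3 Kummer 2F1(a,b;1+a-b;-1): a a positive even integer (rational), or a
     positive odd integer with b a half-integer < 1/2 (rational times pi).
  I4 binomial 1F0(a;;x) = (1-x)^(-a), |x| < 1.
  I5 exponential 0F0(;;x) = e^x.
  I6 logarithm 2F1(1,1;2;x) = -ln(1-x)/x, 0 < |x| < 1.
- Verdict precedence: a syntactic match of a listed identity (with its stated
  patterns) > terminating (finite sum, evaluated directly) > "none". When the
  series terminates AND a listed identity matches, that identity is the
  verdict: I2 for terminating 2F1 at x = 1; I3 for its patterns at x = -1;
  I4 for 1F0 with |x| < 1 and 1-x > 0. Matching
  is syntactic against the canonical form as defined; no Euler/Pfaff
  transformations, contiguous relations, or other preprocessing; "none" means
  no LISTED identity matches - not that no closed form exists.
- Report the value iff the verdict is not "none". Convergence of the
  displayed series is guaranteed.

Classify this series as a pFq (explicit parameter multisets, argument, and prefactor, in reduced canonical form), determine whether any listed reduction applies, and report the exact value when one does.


Key step: with t_0 = 1, the factor k + 3/2 cancels (top and bottom), leaving prefactor 1.
Term ratio: r(k) = 1 * 1 / [(k+1)] - rational; roots negated = parameters, x = 1, C = 1.

This is 1 * 0F0(-; -; 1) in reduced canonical form. Verdict: exponential (I5) applies (the 0F0 exponential series at x = 1). Sum: e^(1).


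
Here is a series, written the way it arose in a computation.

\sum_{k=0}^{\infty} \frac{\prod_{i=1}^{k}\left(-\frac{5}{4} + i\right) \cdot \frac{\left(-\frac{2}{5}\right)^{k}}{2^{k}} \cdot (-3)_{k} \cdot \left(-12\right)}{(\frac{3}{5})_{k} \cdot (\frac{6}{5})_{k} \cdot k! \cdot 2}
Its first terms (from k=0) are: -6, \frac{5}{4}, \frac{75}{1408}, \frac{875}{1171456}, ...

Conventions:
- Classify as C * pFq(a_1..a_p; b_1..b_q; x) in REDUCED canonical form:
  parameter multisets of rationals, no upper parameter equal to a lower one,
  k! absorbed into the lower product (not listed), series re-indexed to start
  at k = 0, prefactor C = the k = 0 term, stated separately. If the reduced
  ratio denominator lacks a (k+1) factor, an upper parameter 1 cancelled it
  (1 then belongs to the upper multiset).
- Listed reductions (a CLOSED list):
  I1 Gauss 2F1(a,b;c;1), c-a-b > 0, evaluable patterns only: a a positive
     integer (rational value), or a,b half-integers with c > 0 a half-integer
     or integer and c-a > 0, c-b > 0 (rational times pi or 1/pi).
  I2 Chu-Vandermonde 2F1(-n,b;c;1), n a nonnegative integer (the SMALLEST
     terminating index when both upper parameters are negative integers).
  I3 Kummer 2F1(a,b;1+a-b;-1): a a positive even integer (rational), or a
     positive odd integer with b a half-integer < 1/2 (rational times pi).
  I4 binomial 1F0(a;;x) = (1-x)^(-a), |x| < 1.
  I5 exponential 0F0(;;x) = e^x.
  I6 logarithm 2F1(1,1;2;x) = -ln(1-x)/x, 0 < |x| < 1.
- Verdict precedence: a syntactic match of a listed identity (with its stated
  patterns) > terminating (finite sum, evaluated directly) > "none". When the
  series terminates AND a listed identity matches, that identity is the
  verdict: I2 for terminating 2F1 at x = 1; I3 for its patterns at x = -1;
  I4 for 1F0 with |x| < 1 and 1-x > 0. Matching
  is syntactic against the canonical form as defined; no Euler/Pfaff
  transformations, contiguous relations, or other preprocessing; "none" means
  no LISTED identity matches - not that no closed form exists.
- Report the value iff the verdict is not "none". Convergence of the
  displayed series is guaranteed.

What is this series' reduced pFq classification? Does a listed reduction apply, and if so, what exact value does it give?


With C = -6: the canonical form is 2F2(-3, -\frac{1}{4}; \frac{3}{5}, \frac{6}{5}; -\frac{1}{5}). Verdict: terminating. (-3)_k vanishes past k = 3, leaving a 4-term sum, computed directly. Hence: -\frac{5501141}{1171456}.

Key observation: with t_0 = -6, the constant factors (prefactor -6) combine into one prefactor.
Adjacent-term ratio: r(k) = -\frac{1}{5} * (k-3) (k-\frac{1}{4}) / [(k+\frac{3}{5}) (k+\frac{6}{5}) (k+1)] - rational; roots negated = parameters, x = -\frac{1}{5}, C = -6.


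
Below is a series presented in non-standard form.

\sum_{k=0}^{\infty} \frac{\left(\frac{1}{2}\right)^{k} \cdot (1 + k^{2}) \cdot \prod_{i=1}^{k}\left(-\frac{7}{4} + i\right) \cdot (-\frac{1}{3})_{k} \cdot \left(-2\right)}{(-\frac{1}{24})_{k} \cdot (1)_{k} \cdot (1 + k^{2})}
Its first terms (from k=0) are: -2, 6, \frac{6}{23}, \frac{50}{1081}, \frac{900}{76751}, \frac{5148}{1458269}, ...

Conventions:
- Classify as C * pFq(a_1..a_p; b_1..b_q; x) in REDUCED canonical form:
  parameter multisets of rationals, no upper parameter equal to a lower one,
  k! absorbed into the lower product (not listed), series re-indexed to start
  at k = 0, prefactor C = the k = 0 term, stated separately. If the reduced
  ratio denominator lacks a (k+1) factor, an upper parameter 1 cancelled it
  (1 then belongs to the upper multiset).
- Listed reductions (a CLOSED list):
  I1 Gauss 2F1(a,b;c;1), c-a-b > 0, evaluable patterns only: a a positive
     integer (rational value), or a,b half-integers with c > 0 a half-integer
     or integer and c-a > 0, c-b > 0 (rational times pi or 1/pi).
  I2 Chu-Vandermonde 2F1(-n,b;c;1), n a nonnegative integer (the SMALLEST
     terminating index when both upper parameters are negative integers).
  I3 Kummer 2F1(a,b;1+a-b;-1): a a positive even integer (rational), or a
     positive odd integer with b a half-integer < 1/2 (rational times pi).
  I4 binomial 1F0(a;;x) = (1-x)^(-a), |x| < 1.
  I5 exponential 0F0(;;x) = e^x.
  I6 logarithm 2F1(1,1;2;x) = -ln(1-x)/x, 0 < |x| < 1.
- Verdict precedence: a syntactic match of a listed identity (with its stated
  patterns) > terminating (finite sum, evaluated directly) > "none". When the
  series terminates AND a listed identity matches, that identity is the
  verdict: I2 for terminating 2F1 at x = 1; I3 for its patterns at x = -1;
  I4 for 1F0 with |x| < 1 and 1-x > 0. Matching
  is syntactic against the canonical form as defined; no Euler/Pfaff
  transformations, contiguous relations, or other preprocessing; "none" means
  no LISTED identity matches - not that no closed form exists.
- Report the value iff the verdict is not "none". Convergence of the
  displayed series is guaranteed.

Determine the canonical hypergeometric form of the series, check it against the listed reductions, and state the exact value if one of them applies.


Prefactor -2, argument \frac{1}{2}: 2F1 with upper {-\frac{3}{4}, -\frac{1}{3}} over lower {-\frac{1}{24}}. Verdict: no listed reduction: x = \frac{1}{2} and upper {-\frac{3}{4}, -\frac{1}{3}} fail every I1-I6 pattern.

The tell: with t_0 = -2, the factor k^2 + 1 cancels (top and bottom), leaving prefactor -2.
Adjacent-term ratio: r(k) = \frac{1}{2} * (k-\frac{3}{4}) (k-\frac{1}{3}) / [(k-\frac{1}{24}) (k+1)] - rational in k. x = \frac{1}{2}; t_0 = -2; negate the roots.


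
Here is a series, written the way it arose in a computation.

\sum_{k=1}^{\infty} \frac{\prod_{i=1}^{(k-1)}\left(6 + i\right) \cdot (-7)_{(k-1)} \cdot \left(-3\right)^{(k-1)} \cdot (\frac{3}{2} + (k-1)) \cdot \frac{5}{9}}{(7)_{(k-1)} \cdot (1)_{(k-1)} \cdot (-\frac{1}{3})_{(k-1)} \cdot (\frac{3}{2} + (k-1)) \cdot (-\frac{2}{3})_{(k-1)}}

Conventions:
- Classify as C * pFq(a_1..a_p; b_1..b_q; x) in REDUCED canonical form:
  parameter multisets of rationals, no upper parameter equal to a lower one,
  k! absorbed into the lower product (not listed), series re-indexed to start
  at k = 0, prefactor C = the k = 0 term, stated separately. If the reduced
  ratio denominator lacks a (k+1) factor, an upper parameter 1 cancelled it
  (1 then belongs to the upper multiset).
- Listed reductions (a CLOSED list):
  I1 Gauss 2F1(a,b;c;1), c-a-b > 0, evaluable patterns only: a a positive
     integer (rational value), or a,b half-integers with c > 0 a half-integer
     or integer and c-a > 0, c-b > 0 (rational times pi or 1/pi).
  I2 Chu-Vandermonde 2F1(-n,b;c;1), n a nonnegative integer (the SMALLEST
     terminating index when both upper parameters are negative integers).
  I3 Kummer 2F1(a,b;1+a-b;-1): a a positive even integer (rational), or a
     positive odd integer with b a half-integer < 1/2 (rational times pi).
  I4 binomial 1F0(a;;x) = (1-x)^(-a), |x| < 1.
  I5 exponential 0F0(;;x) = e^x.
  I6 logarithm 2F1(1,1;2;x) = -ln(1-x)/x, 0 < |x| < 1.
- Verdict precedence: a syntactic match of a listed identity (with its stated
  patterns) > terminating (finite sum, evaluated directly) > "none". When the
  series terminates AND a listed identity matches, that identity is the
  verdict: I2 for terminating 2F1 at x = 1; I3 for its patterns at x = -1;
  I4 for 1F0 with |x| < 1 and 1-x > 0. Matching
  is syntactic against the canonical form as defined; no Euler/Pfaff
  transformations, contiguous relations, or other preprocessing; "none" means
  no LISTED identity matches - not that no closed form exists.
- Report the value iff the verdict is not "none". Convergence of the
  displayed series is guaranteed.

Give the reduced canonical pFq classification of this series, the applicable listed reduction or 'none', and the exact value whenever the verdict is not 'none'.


Structural cue: from the first term \frac{5}{9}: k + 3/2 divides numerator and denominator alike; prefactor 5/9 after cancelling.
Step ratio: r(k) = -3 * (k-7) / [(k-\frac{2}{3}) (k-\frac{1}{3}) (k+1)] - rational in k, leading ratio -3; with t_0 = \frac{5}{9}, classification follows.

Canonical form: C = \frac{5}{9} times 1F2 with upper {-7}, lower {-\frac{2}{3}, -\frac{1}{3}}, x = -3. Verdict: terminating - upper -7 stops the sum at k = 7; the 8 terms are added exactly. Hence: \frac{422728170009347}{43912028160}.


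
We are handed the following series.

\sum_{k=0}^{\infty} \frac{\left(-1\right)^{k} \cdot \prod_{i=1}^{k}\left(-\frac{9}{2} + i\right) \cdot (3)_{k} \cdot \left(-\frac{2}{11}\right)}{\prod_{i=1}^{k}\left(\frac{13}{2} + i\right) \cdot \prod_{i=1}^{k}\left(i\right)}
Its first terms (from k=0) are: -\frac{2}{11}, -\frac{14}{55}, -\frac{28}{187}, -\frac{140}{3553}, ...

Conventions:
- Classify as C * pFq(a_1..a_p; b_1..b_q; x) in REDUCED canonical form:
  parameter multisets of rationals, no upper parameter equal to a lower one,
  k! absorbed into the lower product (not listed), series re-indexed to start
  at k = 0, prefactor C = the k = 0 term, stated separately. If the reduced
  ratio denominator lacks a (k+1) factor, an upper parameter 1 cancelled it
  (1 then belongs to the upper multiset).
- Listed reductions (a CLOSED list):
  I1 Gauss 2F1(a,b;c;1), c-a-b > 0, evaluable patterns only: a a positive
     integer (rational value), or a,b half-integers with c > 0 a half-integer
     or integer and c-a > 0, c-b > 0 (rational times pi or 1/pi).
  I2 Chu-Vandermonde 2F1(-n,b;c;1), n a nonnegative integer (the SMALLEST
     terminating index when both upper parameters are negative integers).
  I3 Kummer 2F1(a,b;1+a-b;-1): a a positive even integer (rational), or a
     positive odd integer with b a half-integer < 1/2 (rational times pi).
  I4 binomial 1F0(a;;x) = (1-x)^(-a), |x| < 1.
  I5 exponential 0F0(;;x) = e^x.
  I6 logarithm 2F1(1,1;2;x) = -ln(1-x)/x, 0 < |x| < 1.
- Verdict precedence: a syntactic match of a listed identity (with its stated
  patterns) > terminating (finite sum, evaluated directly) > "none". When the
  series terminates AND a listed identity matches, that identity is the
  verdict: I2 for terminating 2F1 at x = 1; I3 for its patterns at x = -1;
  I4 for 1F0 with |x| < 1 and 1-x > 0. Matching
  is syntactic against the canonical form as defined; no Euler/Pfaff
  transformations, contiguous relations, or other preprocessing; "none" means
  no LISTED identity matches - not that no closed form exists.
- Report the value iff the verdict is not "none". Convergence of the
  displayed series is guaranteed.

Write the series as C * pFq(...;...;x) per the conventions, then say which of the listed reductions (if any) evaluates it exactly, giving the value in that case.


Prefactor -\frac{2}{11}, argument -1: 2F1 with upper {-\frac{7}{2}, 3} over lower {\frac{15}{2}}. Verdict: the Kummer evaluation I3 matches (x = -1; c = \frac{15}{2} equals 1+a-b for upper {-\frac{7}{2}, 3}: listed pattern). Sum: \left(-\frac{819}{4096}\right) \cdot \pi.

Structural cue: from the first term -\frac{2}{11}: the product of the first k integers (prefactor -2/11) is k!.
Step ratio: r(k) = -1 * (k-\frac{7}{2}) (k+3) / [(k+\frac{15}{2}) (k+1)] ; factor over Q: parameters, x = -1, and C = -\frac{2}{11}.


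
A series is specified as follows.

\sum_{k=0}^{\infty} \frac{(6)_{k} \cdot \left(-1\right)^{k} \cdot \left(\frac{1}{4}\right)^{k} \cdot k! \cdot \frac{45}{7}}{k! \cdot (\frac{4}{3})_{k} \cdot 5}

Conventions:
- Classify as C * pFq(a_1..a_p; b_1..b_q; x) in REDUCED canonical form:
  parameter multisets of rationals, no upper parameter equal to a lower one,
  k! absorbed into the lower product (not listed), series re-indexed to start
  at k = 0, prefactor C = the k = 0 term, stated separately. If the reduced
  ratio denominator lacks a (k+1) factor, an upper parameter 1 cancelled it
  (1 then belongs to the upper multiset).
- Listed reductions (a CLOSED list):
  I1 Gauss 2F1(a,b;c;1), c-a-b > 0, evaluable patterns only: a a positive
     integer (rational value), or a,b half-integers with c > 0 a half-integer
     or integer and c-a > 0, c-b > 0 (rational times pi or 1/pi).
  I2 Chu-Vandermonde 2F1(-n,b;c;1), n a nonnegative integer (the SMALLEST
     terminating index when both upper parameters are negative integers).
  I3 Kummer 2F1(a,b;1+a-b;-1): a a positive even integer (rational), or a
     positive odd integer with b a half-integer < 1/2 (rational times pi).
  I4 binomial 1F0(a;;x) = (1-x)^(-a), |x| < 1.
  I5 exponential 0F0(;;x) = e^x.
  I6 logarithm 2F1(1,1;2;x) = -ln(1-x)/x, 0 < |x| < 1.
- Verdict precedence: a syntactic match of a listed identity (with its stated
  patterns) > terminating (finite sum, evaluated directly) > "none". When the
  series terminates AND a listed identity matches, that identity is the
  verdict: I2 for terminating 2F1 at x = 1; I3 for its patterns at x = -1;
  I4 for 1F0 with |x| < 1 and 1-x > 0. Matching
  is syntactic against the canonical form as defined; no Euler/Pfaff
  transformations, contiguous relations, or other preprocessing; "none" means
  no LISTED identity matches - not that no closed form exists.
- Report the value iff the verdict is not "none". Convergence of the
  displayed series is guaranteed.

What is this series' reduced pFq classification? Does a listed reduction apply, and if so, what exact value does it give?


This is \frac{9}{7} * 2F1(1, 6; \frac{4}{3}; -\frac{1}{4}) in reduced canonical form. Verdict: none (x = -\frac{1}{4}): each listed identity misses the multisets {1, 6} ; {\frac{4}{3}}.

Structural cue: x = -\frac{1}{4} and the factorial ratio (C = 9/7) (k+a-1)!/(a-1)! is a rising factorial (a)_k.
Adjacent-term ratio: r(k) = -\frac{1}{4} * (k+1) (k+6) / [(k+\frac{4}{3}) (k+1)] - rational in k, leading ratio -\frac{1}{4}; with t_0 = \frac{9}{7}, classification follows.


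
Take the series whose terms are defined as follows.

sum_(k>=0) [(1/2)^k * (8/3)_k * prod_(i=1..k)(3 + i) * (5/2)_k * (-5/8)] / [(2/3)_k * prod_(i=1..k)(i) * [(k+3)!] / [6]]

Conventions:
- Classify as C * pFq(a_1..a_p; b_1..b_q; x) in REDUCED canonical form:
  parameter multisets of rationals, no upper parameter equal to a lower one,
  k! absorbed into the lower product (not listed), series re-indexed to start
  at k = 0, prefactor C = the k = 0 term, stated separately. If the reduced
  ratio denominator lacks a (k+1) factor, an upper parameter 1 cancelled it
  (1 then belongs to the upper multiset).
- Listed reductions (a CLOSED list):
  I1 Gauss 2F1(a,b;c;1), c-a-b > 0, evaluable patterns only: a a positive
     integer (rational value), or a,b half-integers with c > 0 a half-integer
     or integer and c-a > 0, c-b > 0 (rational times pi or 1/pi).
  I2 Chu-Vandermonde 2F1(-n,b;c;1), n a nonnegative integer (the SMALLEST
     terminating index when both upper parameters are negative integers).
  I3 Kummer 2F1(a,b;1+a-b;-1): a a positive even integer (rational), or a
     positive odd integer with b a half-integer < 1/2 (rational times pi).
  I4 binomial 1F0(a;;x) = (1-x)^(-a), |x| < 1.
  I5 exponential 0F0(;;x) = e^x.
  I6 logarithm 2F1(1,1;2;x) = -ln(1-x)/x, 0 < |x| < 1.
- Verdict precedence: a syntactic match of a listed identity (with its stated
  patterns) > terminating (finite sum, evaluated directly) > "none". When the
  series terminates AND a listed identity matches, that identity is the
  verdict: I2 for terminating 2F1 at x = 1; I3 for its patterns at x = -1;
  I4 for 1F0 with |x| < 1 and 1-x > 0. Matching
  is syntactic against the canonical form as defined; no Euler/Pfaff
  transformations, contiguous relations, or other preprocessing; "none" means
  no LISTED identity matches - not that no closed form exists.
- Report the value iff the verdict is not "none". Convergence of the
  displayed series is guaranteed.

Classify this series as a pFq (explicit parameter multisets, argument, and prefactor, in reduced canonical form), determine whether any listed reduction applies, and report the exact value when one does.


The tell: t_0 being -5/8, the denominator's factorial ratio (prefactor -5/8) is a lower Pochhammer.
Ratio: r(k) = (1/2) * (k+5/2) (k+8/3) / [(k+2/3) (k+1)] - poly over poly, x = (1/2) from leading terms; C = -5/8 at k = 0.

Canonical form: C = -5/8 times 2F1 with upper {5/2, 8/3}, lower {2/3}, x = 1/2. Verdict: none. Every listed pattern misses the 2F1 form at 1/2, upper {5/2, 8/3}.


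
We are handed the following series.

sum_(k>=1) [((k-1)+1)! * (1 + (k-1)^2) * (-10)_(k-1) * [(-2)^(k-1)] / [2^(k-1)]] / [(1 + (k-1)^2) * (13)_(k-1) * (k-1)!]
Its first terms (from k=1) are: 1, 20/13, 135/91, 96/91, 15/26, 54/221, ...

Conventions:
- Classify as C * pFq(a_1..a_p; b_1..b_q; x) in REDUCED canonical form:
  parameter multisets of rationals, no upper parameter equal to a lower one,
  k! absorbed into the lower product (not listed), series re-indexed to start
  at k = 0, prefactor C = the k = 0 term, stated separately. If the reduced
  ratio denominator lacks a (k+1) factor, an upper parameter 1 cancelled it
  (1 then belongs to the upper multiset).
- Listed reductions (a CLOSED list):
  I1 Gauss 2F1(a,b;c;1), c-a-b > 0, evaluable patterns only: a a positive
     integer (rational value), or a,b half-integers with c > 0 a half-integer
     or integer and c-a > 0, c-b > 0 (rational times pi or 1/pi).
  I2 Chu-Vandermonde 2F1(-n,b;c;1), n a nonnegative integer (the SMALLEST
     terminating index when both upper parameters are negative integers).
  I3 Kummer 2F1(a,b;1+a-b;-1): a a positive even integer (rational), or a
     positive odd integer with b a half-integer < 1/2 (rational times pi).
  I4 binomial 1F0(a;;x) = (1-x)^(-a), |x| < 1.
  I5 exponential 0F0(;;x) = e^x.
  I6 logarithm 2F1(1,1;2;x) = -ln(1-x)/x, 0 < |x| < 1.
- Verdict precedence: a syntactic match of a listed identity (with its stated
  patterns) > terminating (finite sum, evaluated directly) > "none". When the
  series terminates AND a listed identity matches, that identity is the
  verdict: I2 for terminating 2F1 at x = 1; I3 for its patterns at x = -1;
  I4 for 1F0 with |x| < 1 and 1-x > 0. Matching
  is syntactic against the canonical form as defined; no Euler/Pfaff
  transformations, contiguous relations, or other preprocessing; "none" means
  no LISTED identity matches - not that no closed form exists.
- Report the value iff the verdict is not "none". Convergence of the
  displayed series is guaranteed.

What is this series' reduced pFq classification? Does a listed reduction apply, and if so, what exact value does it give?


The series (x = -1) is 2F1: upper {-10, 2}, lower {13}, prefactor 1. Verdict: this is the Kummer evaluation I3 (x = -1; c = 13 equals 1+a-b for upper {-10, 2}: listed pattern). Exact value: 6.

The tell: with t_0 = 1, the factorial ratio (C = 1, x = -1) (k+a-1)!/(a-1)! is a rising factorial (a)_k.
Term ratio: r(k) = (-1) * (k-10) (k+2) / [(k+13) (k+1)] - rational in k, leading ratio (-1); with t_0 = 1, classification follows.


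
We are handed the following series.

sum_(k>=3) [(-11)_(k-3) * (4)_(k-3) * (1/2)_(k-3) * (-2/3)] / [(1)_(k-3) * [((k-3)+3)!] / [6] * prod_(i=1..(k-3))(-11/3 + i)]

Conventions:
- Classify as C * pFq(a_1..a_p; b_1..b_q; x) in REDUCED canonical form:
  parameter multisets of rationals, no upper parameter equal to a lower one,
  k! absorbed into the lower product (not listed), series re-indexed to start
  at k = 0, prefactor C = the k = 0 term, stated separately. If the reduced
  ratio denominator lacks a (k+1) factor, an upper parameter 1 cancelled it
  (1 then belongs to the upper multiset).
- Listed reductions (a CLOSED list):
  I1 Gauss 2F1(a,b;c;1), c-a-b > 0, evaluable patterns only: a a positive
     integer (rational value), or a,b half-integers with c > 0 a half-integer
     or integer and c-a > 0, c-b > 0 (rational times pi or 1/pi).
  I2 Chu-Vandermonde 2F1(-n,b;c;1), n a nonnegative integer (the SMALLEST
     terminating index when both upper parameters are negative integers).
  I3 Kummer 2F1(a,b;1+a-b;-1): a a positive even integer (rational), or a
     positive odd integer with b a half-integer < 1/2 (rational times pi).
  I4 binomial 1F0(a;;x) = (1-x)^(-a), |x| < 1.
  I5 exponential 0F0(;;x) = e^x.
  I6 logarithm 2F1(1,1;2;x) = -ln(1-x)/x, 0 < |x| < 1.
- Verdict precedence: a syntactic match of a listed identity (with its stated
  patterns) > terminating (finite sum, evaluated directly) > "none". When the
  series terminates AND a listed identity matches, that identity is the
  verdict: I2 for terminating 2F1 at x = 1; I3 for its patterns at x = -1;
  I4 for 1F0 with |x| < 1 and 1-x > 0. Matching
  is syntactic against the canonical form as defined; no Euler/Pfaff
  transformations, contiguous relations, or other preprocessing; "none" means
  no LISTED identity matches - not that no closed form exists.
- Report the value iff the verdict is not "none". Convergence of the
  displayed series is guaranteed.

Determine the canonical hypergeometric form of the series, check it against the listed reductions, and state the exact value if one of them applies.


With C = -2/3: the canonical form is 2F1(-11, 1/2; -8/3; 1). Verdict at x = 1: Chu-Vandermonde (I2) matches (terminating 2F1 at x = 1 with n = 11, b = 1/2, c = -8/3). Exact value: 3254293/12582912.

Key observation: t_0 = -2/3 here, and the lower running product (C = -2/3) is a rising factorial.
Ratio: r(k) = 1 * (k-11) (k+1/2) / [(k-8/3) (k+1)] - poly over poly, x = 1 from leading terms; C = -2/3 at k = 0.


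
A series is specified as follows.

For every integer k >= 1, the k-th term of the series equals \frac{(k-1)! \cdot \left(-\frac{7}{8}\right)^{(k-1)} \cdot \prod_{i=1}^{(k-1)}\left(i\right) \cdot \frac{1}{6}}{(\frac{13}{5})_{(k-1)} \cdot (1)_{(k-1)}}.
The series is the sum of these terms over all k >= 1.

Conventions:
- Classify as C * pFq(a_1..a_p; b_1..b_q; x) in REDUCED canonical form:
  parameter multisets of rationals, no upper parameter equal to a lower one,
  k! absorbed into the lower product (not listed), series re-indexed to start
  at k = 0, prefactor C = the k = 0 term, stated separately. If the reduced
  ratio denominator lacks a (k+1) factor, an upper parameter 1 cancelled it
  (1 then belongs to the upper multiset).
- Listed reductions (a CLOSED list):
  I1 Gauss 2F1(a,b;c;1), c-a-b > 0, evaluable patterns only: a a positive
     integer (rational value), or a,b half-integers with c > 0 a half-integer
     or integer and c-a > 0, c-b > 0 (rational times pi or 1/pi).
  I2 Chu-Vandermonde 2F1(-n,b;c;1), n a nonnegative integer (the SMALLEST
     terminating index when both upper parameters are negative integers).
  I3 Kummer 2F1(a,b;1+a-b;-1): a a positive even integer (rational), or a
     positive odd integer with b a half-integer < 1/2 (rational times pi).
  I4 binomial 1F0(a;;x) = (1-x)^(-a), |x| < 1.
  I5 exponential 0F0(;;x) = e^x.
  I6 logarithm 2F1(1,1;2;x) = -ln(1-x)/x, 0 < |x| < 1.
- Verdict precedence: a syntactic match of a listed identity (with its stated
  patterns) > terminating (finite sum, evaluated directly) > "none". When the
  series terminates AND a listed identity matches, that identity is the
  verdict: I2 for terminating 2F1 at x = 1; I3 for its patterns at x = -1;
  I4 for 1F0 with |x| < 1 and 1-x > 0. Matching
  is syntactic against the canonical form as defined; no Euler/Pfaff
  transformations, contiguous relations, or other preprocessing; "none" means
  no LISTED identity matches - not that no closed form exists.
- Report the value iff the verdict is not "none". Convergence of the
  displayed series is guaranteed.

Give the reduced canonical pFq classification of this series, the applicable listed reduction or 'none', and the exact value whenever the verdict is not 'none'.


x = -\frac{7}{8} here; the reduced form reads 2F1, upper {1, 1}, lower {\frac{13}{5}}, C = \frac{1}{6}. Verdict: none. A 2F1 with upper {1, 1} fits none of I1-I6 at x = -\frac{7}{8}; the sum runs forever.

Key step: x = -\frac{7}{8} and the factorial ratio (C = 1/6, x = -7/8) (k+a-1)!/(a-1)! is a rising factorial (a)_k.
Consecutive-term ratio: r(k) = -\frac{7}{8} * (k+1) (k+1) / [(k+\frac{13}{5}) (k+1)] - poly over poly, x = -\frac{7}{8} from leading terms; C = \frac{1}{6} at k = 0.


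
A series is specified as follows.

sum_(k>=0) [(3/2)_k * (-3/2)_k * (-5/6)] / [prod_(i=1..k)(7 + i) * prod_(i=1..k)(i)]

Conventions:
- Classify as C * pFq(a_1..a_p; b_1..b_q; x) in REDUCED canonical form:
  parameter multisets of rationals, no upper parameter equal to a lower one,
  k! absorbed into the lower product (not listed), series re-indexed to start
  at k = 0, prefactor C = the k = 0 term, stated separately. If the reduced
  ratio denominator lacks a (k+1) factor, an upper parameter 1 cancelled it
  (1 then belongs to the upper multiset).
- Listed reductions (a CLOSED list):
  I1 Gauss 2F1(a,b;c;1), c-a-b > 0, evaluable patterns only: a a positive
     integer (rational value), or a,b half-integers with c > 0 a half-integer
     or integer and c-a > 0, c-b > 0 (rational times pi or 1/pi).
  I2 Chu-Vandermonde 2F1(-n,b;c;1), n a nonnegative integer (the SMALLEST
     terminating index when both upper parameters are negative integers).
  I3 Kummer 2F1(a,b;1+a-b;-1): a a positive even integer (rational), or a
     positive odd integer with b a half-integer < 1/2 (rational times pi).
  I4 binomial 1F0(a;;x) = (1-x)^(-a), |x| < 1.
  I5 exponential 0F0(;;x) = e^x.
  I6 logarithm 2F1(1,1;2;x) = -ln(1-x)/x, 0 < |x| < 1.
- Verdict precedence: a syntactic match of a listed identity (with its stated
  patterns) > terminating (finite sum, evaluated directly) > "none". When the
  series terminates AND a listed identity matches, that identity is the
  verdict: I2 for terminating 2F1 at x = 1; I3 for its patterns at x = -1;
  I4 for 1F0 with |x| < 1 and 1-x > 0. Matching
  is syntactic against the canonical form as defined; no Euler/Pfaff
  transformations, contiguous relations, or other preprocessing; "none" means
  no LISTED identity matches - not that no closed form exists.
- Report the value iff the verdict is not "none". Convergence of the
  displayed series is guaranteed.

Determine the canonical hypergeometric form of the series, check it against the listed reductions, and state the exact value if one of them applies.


Classification (C = -5/6): 2F1 with upper {-3/2, 3/2}, lower {8}, argument x = 1. Verdict (x = 1): Gauss (I1, half-integer pattern) applies (x = 1; upper {-3/2, 3/2} half-integers, c = 8 in the evaluable pattern). Exact value: (-4194304/2166021) / pi.

Key step: x = 1 and the lower running product (C = -5/6, x = 1) is a rising factorial.
Ratio: r(k) = 1 * (k-3/2) (k+3/2) / [(k+8) (k+1)] ; factor over Q: parameters, x = 1, and C = -5/6.


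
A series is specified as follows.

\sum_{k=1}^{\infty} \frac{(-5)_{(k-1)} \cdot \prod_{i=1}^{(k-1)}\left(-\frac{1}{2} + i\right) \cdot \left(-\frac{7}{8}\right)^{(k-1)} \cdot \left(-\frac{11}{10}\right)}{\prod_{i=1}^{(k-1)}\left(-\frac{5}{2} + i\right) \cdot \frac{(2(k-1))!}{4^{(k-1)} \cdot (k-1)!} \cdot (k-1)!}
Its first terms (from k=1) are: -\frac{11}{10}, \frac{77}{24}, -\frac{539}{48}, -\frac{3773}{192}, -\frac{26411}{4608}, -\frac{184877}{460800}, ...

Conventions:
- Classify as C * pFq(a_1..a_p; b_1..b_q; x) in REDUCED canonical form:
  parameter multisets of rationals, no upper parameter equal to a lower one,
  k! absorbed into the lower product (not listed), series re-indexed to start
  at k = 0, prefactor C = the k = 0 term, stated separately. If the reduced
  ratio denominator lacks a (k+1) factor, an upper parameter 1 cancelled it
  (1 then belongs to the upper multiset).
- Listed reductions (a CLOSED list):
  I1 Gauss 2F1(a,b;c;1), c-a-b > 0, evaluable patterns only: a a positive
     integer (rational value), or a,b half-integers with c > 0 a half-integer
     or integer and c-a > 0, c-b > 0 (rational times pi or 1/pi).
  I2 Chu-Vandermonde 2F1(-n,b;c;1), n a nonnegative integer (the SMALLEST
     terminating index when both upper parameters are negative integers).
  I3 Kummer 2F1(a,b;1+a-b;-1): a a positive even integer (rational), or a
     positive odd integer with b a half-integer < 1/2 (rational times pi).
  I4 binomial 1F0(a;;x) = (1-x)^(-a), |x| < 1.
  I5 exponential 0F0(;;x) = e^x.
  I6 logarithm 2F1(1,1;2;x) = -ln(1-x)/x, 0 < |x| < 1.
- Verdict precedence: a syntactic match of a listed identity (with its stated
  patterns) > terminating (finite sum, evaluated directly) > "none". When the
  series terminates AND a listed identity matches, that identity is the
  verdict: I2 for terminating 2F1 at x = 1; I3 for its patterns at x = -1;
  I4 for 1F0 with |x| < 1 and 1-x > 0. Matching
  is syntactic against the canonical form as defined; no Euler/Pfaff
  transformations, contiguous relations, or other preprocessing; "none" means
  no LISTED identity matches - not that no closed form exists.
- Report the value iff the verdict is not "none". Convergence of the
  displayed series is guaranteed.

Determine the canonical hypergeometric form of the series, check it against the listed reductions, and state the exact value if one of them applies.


Classification (C = -\frac{11}{10}): 1F1 with upper {-5}, lower {-\frac{3}{2}}, argument x = -\frac{7}{8}. Verdict: terminating (-5 upstairs). 6 nonzero terms in all; added directly. Exact value: -\frac{16084057}{460800}.

First insight: t_0 being -\frac{11}{10}, the parameter 1/2 appears in both the upper and lower lists and cancels.
Step ratio: r(k) = -\frac{7}{8} * (k-5) / [(k-\frac{3}{2}) (k+1)] - rational in k, leading ratio -\frac{7}{8}; with t_0 = -\frac{11}{10}, classification follows.


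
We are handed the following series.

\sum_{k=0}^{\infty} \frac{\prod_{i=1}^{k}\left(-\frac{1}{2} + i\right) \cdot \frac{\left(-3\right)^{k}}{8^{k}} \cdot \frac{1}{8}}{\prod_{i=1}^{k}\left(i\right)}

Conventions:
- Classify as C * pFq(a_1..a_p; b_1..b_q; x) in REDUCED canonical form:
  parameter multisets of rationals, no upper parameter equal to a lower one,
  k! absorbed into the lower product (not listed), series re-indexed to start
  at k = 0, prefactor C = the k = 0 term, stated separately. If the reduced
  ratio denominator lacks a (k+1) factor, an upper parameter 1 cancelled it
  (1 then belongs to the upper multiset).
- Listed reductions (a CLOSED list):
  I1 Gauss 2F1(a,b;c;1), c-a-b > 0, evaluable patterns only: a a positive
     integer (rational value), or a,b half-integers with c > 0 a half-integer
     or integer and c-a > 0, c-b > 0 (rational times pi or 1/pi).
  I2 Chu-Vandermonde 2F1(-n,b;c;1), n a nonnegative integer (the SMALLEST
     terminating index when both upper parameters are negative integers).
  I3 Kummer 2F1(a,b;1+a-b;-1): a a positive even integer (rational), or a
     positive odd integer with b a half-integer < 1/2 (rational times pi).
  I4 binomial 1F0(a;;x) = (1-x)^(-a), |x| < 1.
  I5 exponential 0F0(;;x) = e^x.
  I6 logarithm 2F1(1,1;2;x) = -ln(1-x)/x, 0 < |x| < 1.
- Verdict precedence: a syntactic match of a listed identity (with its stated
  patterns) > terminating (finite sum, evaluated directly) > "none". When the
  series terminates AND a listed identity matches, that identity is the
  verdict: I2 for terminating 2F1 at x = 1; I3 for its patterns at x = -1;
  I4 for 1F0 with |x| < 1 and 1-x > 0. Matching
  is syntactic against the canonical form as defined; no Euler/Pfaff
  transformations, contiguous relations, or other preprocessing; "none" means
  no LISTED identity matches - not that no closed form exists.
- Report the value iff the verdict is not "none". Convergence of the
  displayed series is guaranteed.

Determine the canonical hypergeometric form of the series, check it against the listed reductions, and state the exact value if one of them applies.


Canonical form: C = \frac{1}{8} times 1F0 with upper {\frac{1}{2}}, lower {-}, x = -\frac{3}{8}. Verdict (x = -\frac{3}{8}): the I4 binomial reduction applies (the 1F0 binomial series: exponent -1/2, x = -\frac{3}{8}). Hence: \frac{1}{8} \cdot \left(\frac{11}{8}\right)^{-\frac{1}{2}}.

Key observation: t_0 being \frac{1}{8}, the product of the first k integers (prefactor 1/8) is k!.
Step ratio: r(k) = -\frac{3}{8} * (k+\frac{1}{2}) / [(k+1)] ; factor over Q: parameters, x = -\frac{3}{8}, and C = \frac{1}{8}.


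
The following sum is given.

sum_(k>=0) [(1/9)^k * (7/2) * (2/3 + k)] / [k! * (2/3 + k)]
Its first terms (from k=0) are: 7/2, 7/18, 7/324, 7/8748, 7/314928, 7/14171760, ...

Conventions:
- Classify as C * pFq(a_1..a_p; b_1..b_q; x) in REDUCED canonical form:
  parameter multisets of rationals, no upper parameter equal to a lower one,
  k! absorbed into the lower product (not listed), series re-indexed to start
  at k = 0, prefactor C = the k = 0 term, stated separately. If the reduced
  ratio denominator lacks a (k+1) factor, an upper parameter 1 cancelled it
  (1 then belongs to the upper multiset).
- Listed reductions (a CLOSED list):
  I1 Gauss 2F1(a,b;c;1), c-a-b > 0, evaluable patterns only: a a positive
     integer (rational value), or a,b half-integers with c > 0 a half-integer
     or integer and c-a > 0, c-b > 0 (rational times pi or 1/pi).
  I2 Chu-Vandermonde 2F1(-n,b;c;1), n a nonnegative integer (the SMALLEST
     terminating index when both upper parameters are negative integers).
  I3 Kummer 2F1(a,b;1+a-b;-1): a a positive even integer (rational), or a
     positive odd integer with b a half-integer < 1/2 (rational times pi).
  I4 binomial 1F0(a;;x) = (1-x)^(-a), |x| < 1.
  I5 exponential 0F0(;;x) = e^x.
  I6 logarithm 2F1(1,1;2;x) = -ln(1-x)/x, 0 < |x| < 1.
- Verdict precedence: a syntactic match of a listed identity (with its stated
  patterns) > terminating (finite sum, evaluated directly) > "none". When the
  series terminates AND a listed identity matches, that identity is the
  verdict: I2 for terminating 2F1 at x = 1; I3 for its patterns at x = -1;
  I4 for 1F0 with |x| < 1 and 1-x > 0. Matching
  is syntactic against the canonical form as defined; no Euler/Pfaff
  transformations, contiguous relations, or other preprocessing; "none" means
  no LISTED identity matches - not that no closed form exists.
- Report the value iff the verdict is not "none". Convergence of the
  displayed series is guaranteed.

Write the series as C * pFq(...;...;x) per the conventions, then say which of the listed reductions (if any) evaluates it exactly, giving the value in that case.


Prefactor 7/2, argument 1/9: 0F0 with upper {-} over lower {-}. Verdict at x = 1/9: exponential (I5) matches (the 0F0 exponential series at x = 1/9). Value: (7/2) * e^(1/9).

The tell: with t_0 = 7/2, striking the common factor k + 2/3 reduces the term (C = 7/2).
Consecutive-term ratio: r(k) = (1/9) * 1 / [(k+1)] - poly over poly, x = (1/9) from leading terms; C = 7/2 at k = 0.


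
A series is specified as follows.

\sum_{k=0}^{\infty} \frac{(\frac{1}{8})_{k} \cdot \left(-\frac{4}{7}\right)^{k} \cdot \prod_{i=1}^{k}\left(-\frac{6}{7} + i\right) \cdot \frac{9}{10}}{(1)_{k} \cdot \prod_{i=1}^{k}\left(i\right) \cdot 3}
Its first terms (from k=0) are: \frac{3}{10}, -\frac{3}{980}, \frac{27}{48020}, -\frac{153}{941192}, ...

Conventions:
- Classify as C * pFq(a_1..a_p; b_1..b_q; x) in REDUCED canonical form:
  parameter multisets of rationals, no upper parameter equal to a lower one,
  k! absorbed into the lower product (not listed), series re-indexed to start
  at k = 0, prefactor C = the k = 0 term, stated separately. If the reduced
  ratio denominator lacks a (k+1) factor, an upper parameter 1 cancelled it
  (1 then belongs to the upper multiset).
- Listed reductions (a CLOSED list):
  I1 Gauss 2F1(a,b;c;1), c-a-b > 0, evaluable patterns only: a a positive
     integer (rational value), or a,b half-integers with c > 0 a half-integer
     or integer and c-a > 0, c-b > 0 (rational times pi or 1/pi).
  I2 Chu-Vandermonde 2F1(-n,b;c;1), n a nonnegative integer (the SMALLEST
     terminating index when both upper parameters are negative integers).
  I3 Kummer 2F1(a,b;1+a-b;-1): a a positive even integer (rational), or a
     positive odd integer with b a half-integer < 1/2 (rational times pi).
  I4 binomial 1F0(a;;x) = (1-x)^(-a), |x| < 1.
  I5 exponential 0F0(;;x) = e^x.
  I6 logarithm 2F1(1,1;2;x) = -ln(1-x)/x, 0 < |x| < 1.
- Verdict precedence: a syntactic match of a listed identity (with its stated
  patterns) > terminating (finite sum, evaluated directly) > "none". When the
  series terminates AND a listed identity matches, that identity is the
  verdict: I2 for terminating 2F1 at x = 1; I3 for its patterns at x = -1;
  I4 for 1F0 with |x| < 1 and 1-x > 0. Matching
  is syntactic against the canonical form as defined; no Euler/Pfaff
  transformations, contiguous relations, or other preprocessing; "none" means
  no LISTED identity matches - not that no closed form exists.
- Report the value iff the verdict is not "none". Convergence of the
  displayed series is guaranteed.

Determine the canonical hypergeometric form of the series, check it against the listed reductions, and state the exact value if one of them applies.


x = -\frac{4}{7} here; the reduced form reads 2F1, upper {\frac{1}{8}, \frac{1}{7}}, lower {1}, C = \frac{3}{10}. Verdict: none. A 2F1 with upper {\frac{1}{8}, \frac{1}{7}} fits none of I1-I6 at x = -\frac{4}{7}; the sum runs forever.

The tell: x = -\frac{4}{7} and the running product (C = 3/10, x = -4/7) telescopes to a rising factorial.
Step ratio: r(k) = -\frac{4}{7} * (k+\frac{1}{8}) (k+\frac{1}{7}) / [(k+1) (k+1)] - rational in k. x = -\frac{4}{7}; t_0 = \frac{3}{10}; negate the roots.


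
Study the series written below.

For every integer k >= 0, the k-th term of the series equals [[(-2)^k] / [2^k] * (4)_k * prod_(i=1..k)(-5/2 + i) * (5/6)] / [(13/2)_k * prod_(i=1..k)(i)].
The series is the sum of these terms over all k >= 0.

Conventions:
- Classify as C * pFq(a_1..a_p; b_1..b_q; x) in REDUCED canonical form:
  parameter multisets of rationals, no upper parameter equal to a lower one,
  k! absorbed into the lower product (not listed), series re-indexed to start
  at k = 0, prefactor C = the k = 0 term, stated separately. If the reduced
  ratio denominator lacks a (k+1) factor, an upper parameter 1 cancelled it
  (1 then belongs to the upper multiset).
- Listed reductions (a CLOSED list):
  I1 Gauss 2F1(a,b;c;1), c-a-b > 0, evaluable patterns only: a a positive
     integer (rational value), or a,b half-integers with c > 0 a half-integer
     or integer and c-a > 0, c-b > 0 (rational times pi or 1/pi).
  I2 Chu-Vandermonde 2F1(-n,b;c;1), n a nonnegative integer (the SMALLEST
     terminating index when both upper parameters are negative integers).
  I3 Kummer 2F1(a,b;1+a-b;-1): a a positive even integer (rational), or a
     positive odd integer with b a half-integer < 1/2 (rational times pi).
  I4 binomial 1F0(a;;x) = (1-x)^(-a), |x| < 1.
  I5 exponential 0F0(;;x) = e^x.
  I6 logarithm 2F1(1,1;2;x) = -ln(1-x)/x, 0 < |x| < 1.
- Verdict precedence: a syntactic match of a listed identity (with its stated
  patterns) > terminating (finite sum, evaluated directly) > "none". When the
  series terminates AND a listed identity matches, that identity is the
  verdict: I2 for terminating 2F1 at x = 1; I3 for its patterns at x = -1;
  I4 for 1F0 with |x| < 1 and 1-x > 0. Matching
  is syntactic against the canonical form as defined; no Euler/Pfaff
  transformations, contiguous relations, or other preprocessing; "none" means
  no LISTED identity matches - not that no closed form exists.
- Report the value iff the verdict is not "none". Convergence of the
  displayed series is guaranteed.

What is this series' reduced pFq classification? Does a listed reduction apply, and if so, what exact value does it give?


With C = 5/6: the canonical form is 2F1(-3/2, 4; 13/2; -1). Verdict: this is Kummer's theorem (I3) (x = -1; c = 13/2 equals 1+a-b for upper {-3/2, 4}: listed pattern). Its exact value is 55/32.

Key observation: with t_0 = 5/6, the two k-th powers (C = 5/6) combine into one argument.
Term ratio: r(k) = (-1) * (k-3/2) (k+4) / [(k+13/2) (k+1)] - poly over poly, x = (-1) from leading terms; C = 5/6 at k = 0.
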